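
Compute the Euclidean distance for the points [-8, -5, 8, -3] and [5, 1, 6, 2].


d = sqrt(sum of squared differences). (-8-5)^2=169, (-5-1)^2=36, (8-6)^2=4, (-3-2)^2=25. Sum = 234.

sqrt(234)


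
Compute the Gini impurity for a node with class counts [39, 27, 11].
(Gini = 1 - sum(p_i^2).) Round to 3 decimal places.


Total = 77. Proportions: 39/77, 27/77, 11/77. sum(p_i^2) = 0.3999. Gini = 1 - 0.3999 = 0.6001, which rounds to 0.600.

0.600


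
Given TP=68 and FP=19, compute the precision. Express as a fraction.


Precision = TP / (TP + FP) = 68 / 87 = 68/87.

68/87


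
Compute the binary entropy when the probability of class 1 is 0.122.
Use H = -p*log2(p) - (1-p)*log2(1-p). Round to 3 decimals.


H = -0.122*log2(0.122) - 0.878*log2(0.878) = 0.535.

0.535


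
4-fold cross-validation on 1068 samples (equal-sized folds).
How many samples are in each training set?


Each validation fold has 1068/4 = 267 samples. Training set = 1068 - 267 = 801.

801


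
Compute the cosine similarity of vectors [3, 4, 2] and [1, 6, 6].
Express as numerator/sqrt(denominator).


dot = 39. |a|^2 = 29, |b|^2 = 73. cos = 39/sqrt(2117).

39/sqrt(2117)


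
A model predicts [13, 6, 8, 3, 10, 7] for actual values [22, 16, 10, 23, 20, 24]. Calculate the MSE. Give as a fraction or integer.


MSE = (1/6) * ((22-13)^2=81 + (16-6)^2=100 + (10-8)^2=4 + (23-3)^2=400 + (20-10)^2=100 + (24-7)^2=289). Sum = 974. MSE = 487/3.

487/3


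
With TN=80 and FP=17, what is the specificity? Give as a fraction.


Specificity = TN / (TN + FP) = 80 / 97 = 80/97.

80/97


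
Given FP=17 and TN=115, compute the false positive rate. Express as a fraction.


FPR = FP / (FP + TN) = 17 / 132 = 17/132.

17/132


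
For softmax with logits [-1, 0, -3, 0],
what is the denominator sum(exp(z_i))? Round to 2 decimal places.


Denom = e^-1=0.3679 + e^0=1.0000 + e^-3=0.0498 + e^0=1.0000. Sum = 2.4177, which rounds to 2.42.

2.42


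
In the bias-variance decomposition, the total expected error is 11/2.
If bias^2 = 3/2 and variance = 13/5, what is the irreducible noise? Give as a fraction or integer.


Total error = bias^2 + variance + irreducible noise. So irreducible noise = 11/2 - 3/2 - 13/5 = 7/5.

7/5


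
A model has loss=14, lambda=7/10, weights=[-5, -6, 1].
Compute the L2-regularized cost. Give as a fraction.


L2 sq norm = sum(w^2) = 62. J = 14 + 7/10 * 62 = 287/5.

287/5


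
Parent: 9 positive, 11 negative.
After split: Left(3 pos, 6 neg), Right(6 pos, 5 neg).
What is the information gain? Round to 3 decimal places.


H(parent) = 0.9928. H(left) = 0.9183, H(right) = 0.9940. Weighted = (9/20)*0.9183 + (11/20)*0.9940 = 0.9599. IG = 0.9928 - 0.9599 = 0.0329, which rounds to 0.033.

0.033


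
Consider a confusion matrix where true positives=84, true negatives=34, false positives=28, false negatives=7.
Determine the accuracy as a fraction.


Accuracy = (TP + TN) / (TP + TN + FP + FN) = (84 + 34) / 153 = 118/153.

118/153


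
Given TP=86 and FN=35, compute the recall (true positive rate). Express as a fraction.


Recall = TP / (TP + FN) = 86 / 121 = 86/121.

86/121


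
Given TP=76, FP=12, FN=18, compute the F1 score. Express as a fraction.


Precision = 76/88 = 19/22. Recall = 76/94 = 38/47. F1 = 2*P*R/(P+R) = 76/91.

76/91


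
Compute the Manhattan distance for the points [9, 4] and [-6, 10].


d = sum of absolute differences: |9--6|=15 + |4-10|=6 = 21.

21


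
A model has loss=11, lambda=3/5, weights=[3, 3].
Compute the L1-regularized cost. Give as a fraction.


L1 norm = sum(|w|) = 6. J = 11 + 3/5 * 6 = 73/5.

73/5


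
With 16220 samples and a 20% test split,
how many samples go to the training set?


Test set = 16220 * 20% = 3244. Training set = 16220 - 3244 = 12976.

12976


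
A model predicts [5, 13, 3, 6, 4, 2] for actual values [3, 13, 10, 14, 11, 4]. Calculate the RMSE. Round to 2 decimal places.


MSE = 28.3333. RMSE = sqrt(28.3333) = 5.32.

5.32


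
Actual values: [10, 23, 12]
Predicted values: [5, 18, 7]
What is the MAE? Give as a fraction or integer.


MAE = (1/3) * (|10-5|=5 + |23-18|=5 + |12-7|=5). Sum = 15. MAE = 5.

5


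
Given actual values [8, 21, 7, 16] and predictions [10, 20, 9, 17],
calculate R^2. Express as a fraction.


Mean(y) = 13. SS_res = 10. SS_tot = 134. R^2 = 1 - 10/(134) = 62/67.

62/67


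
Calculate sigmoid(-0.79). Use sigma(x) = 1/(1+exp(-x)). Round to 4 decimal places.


sigma(-0.79) = 1/(1+e^(0.79)) = 1/(1+2.203396) = 1/3.203396 = 0.3122.

0.3122


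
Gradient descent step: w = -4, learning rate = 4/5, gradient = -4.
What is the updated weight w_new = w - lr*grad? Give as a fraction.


w_new = -4 - 4/5 * -4 = -4 - -16/5 = -4/5.

-4/5


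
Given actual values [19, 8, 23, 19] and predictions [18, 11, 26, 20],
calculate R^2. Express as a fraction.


Mean(y) = 69/4. SS_res = 20. SS_tot = 499/4. R^2 = 1 - 20/(499/4) = 419/499.

419/499


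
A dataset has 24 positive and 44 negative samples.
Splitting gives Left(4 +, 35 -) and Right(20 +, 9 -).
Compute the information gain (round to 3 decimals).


H(parent) = 0.9367. H(left) = 0.4771, H(right) = 0.8936. Weighted = (39/68)*0.4771 + (29/68)*0.8936 = 0.6547. IG = 0.9367 - 0.6547 = 0.2820, which rounds to 0.282.

0.282


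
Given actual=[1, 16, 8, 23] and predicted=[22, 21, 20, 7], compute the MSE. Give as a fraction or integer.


MSE = (1/4) * ((1-22)^2=441 + (16-21)^2=25 + (8-20)^2=144 + (23-7)^2=256). Sum = 866. MSE = 433/2.

433/2


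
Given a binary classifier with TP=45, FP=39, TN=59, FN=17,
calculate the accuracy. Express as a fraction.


Accuracy = (TP + TN) / (TP + TN + FP + FN) = (45 + 59) / 160 = 13/20.

13/20


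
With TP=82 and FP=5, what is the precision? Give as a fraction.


Precision = TP / (TP + FP) = 82 / 87 = 82/87.

82/87


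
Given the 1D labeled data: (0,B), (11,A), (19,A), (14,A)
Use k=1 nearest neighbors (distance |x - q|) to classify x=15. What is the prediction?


Distances: |0-15|=15, |11-15|=4, |19-15|=4, |14-15|=1. 1 nearest: (14,A). Counts: {'A': 1}. Majority class: A.

A


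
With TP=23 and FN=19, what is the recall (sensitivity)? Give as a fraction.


Recall = TP / (TP + FN) = 23 / 42 = 23/42.

23/42


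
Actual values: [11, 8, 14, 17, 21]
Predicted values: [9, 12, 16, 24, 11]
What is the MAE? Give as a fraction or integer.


MAE = (1/5) * (|11-9|=2 + |8-12|=4 + |14-16|=2 + |17-24|=7 + |21-11|=10). Sum = 25. MAE = 5.

5


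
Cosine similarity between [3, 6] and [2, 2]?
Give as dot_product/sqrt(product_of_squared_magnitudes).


dot = 18. |a|^2 = 45, |b|^2 = 8. cos = 18/sqrt(360).

18/sqrt(360)


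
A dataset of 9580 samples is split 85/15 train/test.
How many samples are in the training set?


Test set = 9580 * 15% = 1437. Training set = 9580 - 1437 = 8143.

8143


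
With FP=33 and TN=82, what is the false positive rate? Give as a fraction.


FPR = FP / (FP + TN) = 33 / 115 = 33/115.

33/115


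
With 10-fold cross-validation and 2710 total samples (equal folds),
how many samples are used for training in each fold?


Each validation fold has 2710/10 = 271 samples. Training set = 2710 - 271 = 2439.

2439


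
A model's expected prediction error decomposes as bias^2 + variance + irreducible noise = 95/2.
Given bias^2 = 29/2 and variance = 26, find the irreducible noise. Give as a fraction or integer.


Total error = bias^2 + variance + irreducible noise. So irreducible noise = 95/2 - 29/2 - 26 = 7.

7


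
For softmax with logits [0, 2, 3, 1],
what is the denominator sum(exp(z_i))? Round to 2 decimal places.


Denom = e^0=1.0000 + e^2=7.3891 + e^3=20.0855 + e^1=2.7183. Sum = 31.1929, which rounds to 31.19.

31.19


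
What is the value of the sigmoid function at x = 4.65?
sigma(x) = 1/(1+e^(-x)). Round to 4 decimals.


sigma(4.65) = 1/(1+e^(-4.65)) = 1/(1+0.009562) = 1/1.009562 = 0.9905.

0.9905


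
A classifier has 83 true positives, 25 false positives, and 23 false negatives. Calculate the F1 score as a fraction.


Precision = 83/108 = 83/108. Recall = 83/106 = 83/106. F1 = 2*P*R/(P+R) = 83/107.

83/107


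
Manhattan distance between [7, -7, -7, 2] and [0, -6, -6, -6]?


d = sum of absolute differences: |7-0|=7 + |-7--6|=1 + |-7--6|=1 + |2--6|=8 = 17.

17


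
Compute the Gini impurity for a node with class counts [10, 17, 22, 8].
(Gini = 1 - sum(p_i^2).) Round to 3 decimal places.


Total = 57. Proportions: 10/57, 17/57, 22/57, 8/57. sum(p_i^2) = 0.2884. Gini = 1 - 0.2884 = 0.7116, which rounds to 0.712.

0.712


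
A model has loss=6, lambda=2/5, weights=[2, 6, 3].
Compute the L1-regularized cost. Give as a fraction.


L1 norm = sum(|w|) = 11. J = 6 + 2/5 * 11 = 52/5.

52/5


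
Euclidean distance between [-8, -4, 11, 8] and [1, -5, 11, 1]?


d = sqrt(sum of squared differences). (-8-1)^2=81, (-4--5)^2=1, (11-11)^2=0, (8-1)^2=49. Sum = 131.

sqrt(131)


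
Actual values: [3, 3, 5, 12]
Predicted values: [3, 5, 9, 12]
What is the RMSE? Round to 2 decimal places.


MSE = 5.0000. RMSE = sqrt(5.0000) = 2.24.

2.24


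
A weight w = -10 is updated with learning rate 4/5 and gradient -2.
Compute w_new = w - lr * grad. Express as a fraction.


w_new = -10 - 4/5 * -2 = -10 - -8/5 = -42/5.

-42/5


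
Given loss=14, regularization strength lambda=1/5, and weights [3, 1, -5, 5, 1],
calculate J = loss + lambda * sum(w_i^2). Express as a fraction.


L2 sq norm = sum(w^2) = 61. J = 14 + 1/5 * 61 = 131/5.

131/5


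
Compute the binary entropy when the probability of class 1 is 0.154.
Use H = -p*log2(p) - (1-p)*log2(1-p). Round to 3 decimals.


H = -0.154*log2(0.154) - 0.846*log2(0.846) = 0.620.

0.620


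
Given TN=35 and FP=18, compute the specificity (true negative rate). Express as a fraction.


Specificity = TN / (TN + FP) = 35 / 53 = 35/53.

35/53


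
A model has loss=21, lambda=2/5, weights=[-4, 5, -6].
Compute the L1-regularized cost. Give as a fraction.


L1 norm = sum(|w|) = 15. J = 21 + 2/5 * 15 = 27.

27


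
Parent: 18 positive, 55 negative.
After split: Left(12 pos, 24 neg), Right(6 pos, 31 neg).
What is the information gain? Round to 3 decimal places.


H(parent) = 0.8058. H(left) = 0.9183, H(right) = 0.6395. Weighted = (36/73)*0.9183 + (37/73)*0.6395 = 0.7770. IG = 0.8058 - 0.7770 = 0.0288, which rounds to 0.029.

0.029


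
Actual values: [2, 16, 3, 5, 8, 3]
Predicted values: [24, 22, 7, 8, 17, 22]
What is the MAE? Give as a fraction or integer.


MAE = (1/6) * (|2-24|=22 + |16-22|=6 + |3-7|=4 + |5-8|=3 + |8-17|=9 + |3-22|=19). Sum = 63. MAE = 21/2.

21/2


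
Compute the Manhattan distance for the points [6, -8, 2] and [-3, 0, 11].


d = sum of absolute differences: |6--3|=9 + |-8-0|=8 + |2-11|=9 = 26.

26


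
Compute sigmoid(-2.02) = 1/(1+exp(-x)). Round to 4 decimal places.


sigma(-2.02) = 1/(1+e^(2.02)) = 1/(1+7.538325) = 1/8.538325 = 0.1171.

0.1171


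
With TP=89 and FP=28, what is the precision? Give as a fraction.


Precision = TP / (TP + FP) = 89 / 117 = 89/117.

89/117


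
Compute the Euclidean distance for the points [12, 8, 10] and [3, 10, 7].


d = sqrt(sum of squared differences). (12-3)^2=81, (8-10)^2=4, (10-7)^2=9. Sum = 94.

sqrt(94)


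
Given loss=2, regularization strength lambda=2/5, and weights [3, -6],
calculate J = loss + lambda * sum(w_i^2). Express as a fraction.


L2 sq norm = sum(w^2) = 45. J = 2 + 2/5 * 45 = 20.

20


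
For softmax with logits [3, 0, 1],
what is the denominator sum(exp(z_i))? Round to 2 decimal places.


Denom = e^3=20.0855 + e^0=1.0000 + e^1=2.7183. Sum = 23.8038, which rounds to 23.80.

23.80


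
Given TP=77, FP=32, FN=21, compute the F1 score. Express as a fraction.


Precision = 77/109 = 77/109. Recall = 77/98 = 11/14. F1 = 2*P*R/(P+R) = 154/207.

154/207


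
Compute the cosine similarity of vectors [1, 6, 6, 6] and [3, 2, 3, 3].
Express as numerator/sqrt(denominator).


dot = 51. |a|^2 = 109, |b|^2 = 31. cos = 51/sqrt(3379).

51/sqrt(3379)


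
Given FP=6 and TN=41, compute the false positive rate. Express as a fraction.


FPR = FP / (FP + TN) = 6 / 47 = 6/47.

6/47


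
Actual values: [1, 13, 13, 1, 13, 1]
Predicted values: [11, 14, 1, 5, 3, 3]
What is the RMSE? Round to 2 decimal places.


MSE = 60.8333. RMSE = sqrt(60.8333) = 7.80.

7.80


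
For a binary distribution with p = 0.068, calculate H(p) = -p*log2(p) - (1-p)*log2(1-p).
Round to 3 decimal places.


H = -0.068*log2(0.068) - 0.932*log2(0.932) = 0.358.

0.358


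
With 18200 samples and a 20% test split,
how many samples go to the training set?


Test set = 18200 * 20% = 3640. Training set = 18200 - 3640 = 14560.

14560


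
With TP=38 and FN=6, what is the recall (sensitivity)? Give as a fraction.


Recall = TP / (TP + FN) = 38 / 44 = 19/22.

19/22


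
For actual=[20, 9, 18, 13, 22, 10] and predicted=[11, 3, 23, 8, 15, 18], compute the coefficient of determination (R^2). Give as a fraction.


Mean(y) = 46/3. SS_res = 280. SS_tot = 442/3. R^2 = 1 - 280/(442/3) = -199/221.

-199/221


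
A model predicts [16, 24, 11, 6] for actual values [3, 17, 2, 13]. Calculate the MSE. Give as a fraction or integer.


MSE = (1/4) * ((3-16)^2=169 + (17-24)^2=49 + (2-11)^2=81 + (13-6)^2=49). Sum = 348. MSE = 87.

87


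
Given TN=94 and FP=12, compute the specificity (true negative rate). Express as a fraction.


Specificity = TN / (TN + FP) = 94 / 106 = 47/53.

47/53


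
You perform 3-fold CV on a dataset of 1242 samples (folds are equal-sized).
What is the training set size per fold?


Each validation fold has 1242/3 = 414 samples. Training set = 1242 - 414 = 828.

828


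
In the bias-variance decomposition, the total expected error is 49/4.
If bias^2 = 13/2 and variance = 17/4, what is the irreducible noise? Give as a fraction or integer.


Total error = bias^2 + variance + irreducible noise. So irreducible noise = 49/4 - 13/2 - 17/4 = 3/2.

3/2


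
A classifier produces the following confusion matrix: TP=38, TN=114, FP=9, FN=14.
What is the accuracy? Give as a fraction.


Accuracy = (TP + TN) / (TP + TN + FP + FN) = (38 + 114) / 175 = 152/175.

152/175


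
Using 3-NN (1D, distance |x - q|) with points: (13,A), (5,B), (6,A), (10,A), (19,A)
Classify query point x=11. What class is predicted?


Distances: |13-11|=2, |5-11|=6, |6-11|=5, |10-11|=1, |19-11|=8. 3 nearest: (10,A), (13,A), (6,A). Counts: {'A': 3}. Majority class: A.

A


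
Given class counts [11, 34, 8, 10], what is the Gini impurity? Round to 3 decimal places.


Total = 63. Proportions: 11/63, 34/63, 8/63, 10/63. sum(p_i^2) = 0.3631. Gini = 1 - 0.3631 = 0.6369, which rounds to 0.637.

0.637


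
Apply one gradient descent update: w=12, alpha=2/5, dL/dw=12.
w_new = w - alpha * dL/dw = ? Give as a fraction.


w_new = 12 - 2/5 * 12 = 12 - 24/5 = 36/5.

36/5


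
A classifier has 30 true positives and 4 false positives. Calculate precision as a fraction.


Precision = TP / (TP + FP) = 30 / 34 = 15/17.

15/17


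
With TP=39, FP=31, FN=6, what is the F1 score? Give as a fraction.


Precision = 39/70 = 39/70. Recall = 39/45 = 13/15. F1 = 2*P*R/(P+R) = 78/115.

78/115


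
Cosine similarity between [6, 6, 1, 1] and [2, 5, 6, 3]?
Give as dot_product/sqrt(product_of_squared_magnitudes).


dot = 51. |a|^2 = 74, |b|^2 = 74. cos = 51/sqrt(5476).

51/sqrt(5476)


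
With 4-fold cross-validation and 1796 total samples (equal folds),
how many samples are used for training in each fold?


Each validation fold has 1796/4 = 449 samples. Training set = 1796 - 449 = 1347.

1347


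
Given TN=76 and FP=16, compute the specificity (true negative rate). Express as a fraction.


Specificity = TN / (TN + FP) = 76 / 92 = 19/23.

19/23


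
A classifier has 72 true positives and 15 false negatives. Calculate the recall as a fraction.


Recall = TP / (TP + FN) = 72 / 87 = 24/29.

24/29


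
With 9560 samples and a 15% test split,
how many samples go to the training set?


Test set = 9560 * 15% = 1434. Training set = 9560 - 1434 = 8126.

8126


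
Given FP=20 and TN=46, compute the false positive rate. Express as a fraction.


FPR = FP / (FP + TN) = 20 / 66 = 10/33.

10/33


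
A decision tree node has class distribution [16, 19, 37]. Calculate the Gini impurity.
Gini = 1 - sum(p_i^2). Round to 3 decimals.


Total = 72. Proportions: 16/72, 19/72, 37/72. sum(p_i^2) = 0.3831. Gini = 1 - 0.3831 = 0.6169, which rounds to 0.617.

0.617


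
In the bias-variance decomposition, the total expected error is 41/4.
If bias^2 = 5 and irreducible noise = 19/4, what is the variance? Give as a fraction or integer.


Total error = bias^2 + variance + irreducible noise. So variance = 41/4 - 5 - 19/4 = 1/2.

1/2


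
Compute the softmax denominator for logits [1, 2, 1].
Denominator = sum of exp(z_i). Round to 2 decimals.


Denom = e^1=2.7183 + e^2=7.3891 + e^1=2.7183. Sum = 12.8257, which rounds to 12.83.

12.83


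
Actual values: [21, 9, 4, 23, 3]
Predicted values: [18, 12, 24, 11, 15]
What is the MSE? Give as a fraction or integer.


MSE = (1/5) * ((21-18)^2=9 + (9-12)^2=9 + (4-24)^2=400 + (23-11)^2=144 + (3-15)^2=144). Sum = 706. MSE = 706/5.

706/5


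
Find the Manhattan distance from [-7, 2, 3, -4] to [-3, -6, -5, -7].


d = sum of absolute differences: |-7--3|=4 + |2--6|=8 + |3--5|=8 + |-4--7|=3 = 23.

23


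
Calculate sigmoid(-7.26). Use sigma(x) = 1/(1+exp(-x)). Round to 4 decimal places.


sigma(-7.26) = 1/(1+e^(7.26)) = 1/(1+1422.256537) = 1/1423.256537 = 0.0007.

0.0007


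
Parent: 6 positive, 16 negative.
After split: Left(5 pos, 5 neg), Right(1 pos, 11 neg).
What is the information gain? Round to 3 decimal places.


H(parent) = 0.8454. H(left) = 1.0000, H(right) = 0.4138. Weighted = (10/22)*1.0000 + (12/22)*0.4138 = 0.6803. IG = 0.8454 - 0.6803 = 0.1651, which rounds to 0.165.

0.165


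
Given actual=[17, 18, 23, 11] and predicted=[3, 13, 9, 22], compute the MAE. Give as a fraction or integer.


MAE = (1/4) * (|17-3|=14 + |18-13|=5 + |23-9|=14 + |11-22|=11). Sum = 44. MAE = 11.

11


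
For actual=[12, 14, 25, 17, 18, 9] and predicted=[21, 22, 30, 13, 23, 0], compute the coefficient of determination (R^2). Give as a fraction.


Mean(y) = 95/6. SS_res = 292. SS_tot = 929/6. R^2 = 1 - 292/(929/6) = -823/929.

-823/929


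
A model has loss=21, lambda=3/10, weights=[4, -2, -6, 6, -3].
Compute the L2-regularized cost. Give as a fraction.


L2 sq norm = sum(w^2) = 101. J = 21 + 3/10 * 101 = 513/10.

513/10


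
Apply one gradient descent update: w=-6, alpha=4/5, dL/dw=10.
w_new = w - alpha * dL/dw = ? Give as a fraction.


w_new = -6 - 4/5 * 10 = -6 - 8 = -14.

-14


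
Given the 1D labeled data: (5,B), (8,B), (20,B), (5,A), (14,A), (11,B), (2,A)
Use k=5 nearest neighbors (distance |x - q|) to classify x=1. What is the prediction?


Distances: |5-1|=4, |8-1|=7, |20-1|=19, |5-1|=4, |14-1|=13, |11-1|=10, |2-1|=1. 5 nearest: (2,A), (5,A), (5,B), (8,B), (11,B). Counts: {'A': 2, 'B': 3}. Majority class: B.

B


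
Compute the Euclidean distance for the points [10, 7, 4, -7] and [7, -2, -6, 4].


d = sqrt(sum of squared differences). (10-7)^2=9, (7--2)^2=81, (4--6)^2=100, (-7-4)^2=121. Sum = 311.

sqrt(311)


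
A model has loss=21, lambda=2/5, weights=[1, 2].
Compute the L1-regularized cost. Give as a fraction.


L1 norm = sum(|w|) = 3. J = 21 + 2/5 * 3 = 111/5.

111/5


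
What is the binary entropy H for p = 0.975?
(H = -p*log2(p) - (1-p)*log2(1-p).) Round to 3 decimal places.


H = -0.975*log2(0.975) - 0.025*log2(0.025) = 0.169.

0.169


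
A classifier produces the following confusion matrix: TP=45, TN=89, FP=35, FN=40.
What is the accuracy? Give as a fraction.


Accuracy = (TP + TN) / (TP + TN + FP + FN) = (45 + 89) / 209 = 134/209.

134/209


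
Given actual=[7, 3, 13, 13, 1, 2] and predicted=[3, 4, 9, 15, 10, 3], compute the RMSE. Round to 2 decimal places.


MSE = 19.8333. RMSE = sqrt(19.8333) = 4.45.

4.45


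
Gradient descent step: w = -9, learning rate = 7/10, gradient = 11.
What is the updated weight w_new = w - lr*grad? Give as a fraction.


w_new = -9 - 7/10 * 11 = -9 - 77/10 = -167/10.

-167/10


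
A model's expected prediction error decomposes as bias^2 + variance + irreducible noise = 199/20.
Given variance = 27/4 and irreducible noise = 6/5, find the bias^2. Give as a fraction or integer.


Total error = bias^2 + variance + irreducible noise. So bias^2 = 199/20 - 27/4 - 6/5 = 2.

2


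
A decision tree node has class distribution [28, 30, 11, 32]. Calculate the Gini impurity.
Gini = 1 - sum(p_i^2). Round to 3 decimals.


Total = 101. Proportions: 28/101, 30/101, 11/101, 32/101. sum(p_i^2) = 0.2773. Gini = 1 - 0.2773 = 0.7227, which rounds to 0.723.

0.723


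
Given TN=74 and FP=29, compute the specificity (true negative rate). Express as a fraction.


Specificity = TN / (TN + FP) = 74 / 103 = 74/103.

74/103


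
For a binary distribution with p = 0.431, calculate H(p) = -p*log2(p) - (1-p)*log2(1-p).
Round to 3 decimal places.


H = -0.431*log2(0.431) - 0.569*log2(0.569) = 0.986.

0.986


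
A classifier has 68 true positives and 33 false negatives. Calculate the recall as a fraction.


Recall = TP / (TP + FN) = 68 / 101 = 68/101.

68/101


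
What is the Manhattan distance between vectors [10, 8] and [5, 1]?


d = sum of absolute differences: |10-5|=5 + |8-1|=7 = 12.

12


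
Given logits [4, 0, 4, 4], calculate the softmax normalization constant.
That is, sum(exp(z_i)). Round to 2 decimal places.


Denom = e^4=54.5982 + e^0=1.0000 + e^4=54.5982 + e^4=54.5982. Sum = 164.7946, which rounds to 164.79.

164.79


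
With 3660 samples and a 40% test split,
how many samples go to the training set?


Test set = 3660 * 40% = 1464. Training set = 3660 - 1464 = 2196.

2196


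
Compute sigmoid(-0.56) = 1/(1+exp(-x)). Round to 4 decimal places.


sigma(-0.56) = 1/(1+e^(0.56)) = 1/(1+1.750673) = 1/2.750673 = 0.3635.

0.3635


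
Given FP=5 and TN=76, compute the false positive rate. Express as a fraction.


FPR = FP / (FP + TN) = 5 / 81 = 5/81.

5/81


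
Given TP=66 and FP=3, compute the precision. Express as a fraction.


Precision = TP / (TP + FP) = 66 / 69 = 22/23.

22/23


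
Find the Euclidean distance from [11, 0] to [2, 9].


d = sqrt(sum of squared differences). (11-2)^2=81, (0-9)^2=81. Sum = 162.

sqrt(162)


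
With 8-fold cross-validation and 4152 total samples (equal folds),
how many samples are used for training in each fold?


Each validation fold has 4152/8 = 519 samples. Training set = 4152 - 519 = 3633.

3633


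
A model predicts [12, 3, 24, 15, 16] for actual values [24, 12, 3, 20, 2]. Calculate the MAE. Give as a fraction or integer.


MAE = (1/5) * (|24-12|=12 + |12-3|=9 + |3-24|=21 + |20-15|=5 + |2-16|=14). Sum = 61. MAE = 61/5.

61/5


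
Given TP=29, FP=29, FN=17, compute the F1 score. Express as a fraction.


Precision = 29/58 = 1/2. Recall = 29/46 = 29/46. F1 = 2*P*R/(P+R) = 29/52.

29/52


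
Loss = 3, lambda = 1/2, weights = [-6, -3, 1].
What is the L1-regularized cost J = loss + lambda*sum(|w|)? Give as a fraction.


L1 norm = sum(|w|) = 10. J = 3 + 1/2 * 10 = 8.

8


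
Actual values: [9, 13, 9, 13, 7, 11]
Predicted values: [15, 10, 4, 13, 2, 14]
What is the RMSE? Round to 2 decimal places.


MSE = 17.3333. RMSE = sqrt(17.3333) = 4.16.

4.16


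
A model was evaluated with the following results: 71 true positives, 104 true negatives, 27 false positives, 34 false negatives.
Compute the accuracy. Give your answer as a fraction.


Accuracy = (TP + TN) / (TP + TN + FP + FN) = (71 + 104) / 236 = 175/236.

175/236


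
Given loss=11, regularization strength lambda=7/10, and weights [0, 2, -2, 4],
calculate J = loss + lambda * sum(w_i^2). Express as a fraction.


L2 sq norm = sum(w^2) = 24. J = 11 + 7/10 * 24 = 139/5.

139/5


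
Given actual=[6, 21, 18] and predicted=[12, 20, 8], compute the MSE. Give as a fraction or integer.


MSE = (1/3) * ((6-12)^2=36 + (21-20)^2=1 + (18-8)^2=100). Sum = 137. MSE = 137/3.

137/3


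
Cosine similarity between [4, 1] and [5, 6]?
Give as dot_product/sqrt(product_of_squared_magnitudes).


dot = 26. |a|^2 = 17, |b|^2 = 61. cos = 26/sqrt(1037).

26/sqrt(1037)


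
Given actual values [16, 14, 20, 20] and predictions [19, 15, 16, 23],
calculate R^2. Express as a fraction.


Mean(y) = 35/2. SS_res = 35. SS_tot = 27. R^2 = 1 - 35/(27) = -8/27.

-8/27


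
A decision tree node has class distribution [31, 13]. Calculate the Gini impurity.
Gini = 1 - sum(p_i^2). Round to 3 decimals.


Total = 44. Proportions: 31/44, 13/44. sum(p_i^2) = 0.5837. Gini = 1 - 0.5837 = 0.4163, which rounds to 0.416.

0.416


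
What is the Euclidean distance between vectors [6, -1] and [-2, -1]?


d = sqrt(sum of squared differences). (6--2)^2=64, (-1--1)^2=0. Sum = 64.

8


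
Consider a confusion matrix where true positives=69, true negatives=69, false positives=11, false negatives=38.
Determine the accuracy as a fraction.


Accuracy = (TP + TN) / (TP + TN + FP + FN) = (69 + 69) / 187 = 138/187.

138/187


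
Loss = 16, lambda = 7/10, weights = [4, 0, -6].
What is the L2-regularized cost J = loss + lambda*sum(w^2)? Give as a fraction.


L2 sq norm = sum(w^2) = 52. J = 16 + 7/10 * 52 = 262/5.

262/5


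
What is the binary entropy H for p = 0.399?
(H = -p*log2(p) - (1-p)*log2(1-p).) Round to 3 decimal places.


H = -0.399*log2(0.399) - 0.601*log2(0.601) = 0.970.

0.970


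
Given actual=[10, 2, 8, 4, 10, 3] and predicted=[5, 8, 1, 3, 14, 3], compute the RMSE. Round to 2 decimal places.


MSE = 21.1667. RMSE = sqrt(21.1667) = 4.60.

4.60


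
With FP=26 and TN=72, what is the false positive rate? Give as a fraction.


FPR = FP / (FP + TN) = 26 / 98 = 13/49.

13/49


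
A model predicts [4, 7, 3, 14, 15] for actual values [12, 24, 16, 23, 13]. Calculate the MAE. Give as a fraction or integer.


MAE = (1/5) * (|12-4|=8 + |24-7|=17 + |16-3|=13 + |23-14|=9 + |13-15|=2). Sum = 49. MAE = 49/5.

49/5


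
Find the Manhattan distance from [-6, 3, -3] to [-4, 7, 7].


d = sum of absolute differences: |-6--4|=2 + |3-7|=4 + |-3-7|=10 = 16.

16


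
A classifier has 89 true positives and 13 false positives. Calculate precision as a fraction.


Precision = TP / (TP + FP) = 89 / 102 = 89/102.

89/102


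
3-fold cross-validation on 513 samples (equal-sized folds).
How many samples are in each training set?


Each validation fold has 513/3 = 171 samples. Training set = 513 - 171 = 342.

342


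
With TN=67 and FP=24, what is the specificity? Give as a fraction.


Specificity = TN / (TN + FP) = 67 / 91 = 67/91.

67/91


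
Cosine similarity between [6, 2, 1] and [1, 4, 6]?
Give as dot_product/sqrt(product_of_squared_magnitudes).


dot = 20. |a|^2 = 41, |b|^2 = 53. cos = 20/sqrt(2173).

20/sqrt(2173)


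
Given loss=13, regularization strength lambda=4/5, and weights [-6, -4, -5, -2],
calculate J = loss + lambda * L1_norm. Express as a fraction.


L1 norm = sum(|w|) = 17. J = 13 + 4/5 * 17 = 133/5.

133/5


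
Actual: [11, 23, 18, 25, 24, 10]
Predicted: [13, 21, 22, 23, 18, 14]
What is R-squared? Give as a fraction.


Mean(y) = 37/2. SS_res = 80. SS_tot = 443/2. R^2 = 1 - 80/(443/2) = 283/443.

283/443


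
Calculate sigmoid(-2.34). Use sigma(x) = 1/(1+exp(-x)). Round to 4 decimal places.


sigma(-2.34) = 1/(1+e^(2.34)) = 1/(1+10.381237) = 1/11.381237 = 0.0879.

0.0879


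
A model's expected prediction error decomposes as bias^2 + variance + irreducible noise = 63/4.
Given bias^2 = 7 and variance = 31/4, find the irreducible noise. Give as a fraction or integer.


Total error = bias^2 + variance + irreducible noise. So irreducible noise = 63/4 - 7 - 31/4 = 1.

1


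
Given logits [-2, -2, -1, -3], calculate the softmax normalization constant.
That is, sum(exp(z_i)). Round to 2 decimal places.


Denom = e^-2=0.1353 + e^-2=0.1353 + e^-1=0.3679 + e^-3=0.0498. Sum = 0.6883, which rounds to 0.69.

0.69


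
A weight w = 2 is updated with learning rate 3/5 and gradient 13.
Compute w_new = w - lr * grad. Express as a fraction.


w_new = 2 - 3/5 * 13 = 2 - 39/5 = -29/5.

-29/5


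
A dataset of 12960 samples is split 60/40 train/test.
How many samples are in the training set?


Test set = 12960 * 40% = 5184. Training set = 12960 - 5184 = 7776.

7776


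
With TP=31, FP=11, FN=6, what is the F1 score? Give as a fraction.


Precision = 31/42 = 31/42. Recall = 31/37 = 31/37. F1 = 2*P*R/(P+R) = 62/79.

62/79


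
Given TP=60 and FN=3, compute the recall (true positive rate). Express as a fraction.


Recall = TP / (TP + FN) = 60 / 63 = 20/21.

20/21


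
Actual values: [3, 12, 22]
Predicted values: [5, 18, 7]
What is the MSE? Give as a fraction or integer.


MSE = (1/3) * ((3-5)^2=4 + (12-18)^2=36 + (22-7)^2=225). Sum = 265. MSE = 265/3.

265/3


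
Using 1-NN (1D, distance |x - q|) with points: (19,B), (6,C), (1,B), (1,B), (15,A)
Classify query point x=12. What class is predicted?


Distances: |19-12|=7, |6-12|=6, |1-12|=11, |1-12|=11, |15-12|=3. 1 nearest: (15,A). Counts: {'A': 1}. Majority class: A.

A


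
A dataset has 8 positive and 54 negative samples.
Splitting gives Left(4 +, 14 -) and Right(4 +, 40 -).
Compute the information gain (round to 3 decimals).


H(parent) = 0.5548. H(left) = 0.7642, H(right) = 0.4395. Weighted = (18/62)*0.7642 + (44/62)*0.4395 = 0.5338. IG = 0.5548 - 0.5338 = 0.0210, which rounds to 0.021.

0.021


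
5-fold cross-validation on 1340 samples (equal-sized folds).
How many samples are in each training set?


Each validation fold has 1340/5 = 268 samples. Training set = 1340 - 268 = 1072.

1072


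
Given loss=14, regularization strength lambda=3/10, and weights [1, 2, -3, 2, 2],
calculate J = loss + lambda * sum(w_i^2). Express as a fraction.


L2 sq norm = sum(w^2) = 22. J = 14 + 3/10 * 22 = 103/5.

103/5


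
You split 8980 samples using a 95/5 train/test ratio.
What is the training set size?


Test set = 8980 * 5% = 449. Training set = 8980 - 449 = 8531.

8531


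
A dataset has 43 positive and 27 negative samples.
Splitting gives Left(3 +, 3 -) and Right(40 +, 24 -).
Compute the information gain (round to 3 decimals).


H(parent) = 0.9620. H(left) = 1.0000, H(right) = 0.9544. Weighted = (6/70)*1.0000 + (64/70)*0.9544 = 0.9583. IG = 0.9620 - 0.9583 = 0.0037, which rounds to 0.004.

0.004


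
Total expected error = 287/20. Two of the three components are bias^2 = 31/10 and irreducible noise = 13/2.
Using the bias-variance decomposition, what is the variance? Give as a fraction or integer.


Total error = bias^2 + variance + irreducible noise. So variance = 287/20 - 31/10 - 13/2 = 19/4.

19/4


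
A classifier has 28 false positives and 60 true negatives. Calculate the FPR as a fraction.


FPR = FP / (FP + TN) = 28 / 88 = 7/22.

7/22


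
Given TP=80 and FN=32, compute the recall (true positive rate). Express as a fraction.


Recall = TP / (TP + FN) = 80 / 112 = 5/7.

5/7


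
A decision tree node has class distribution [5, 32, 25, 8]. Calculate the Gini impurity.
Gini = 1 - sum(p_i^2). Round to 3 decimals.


Total = 70. Proportions: 5/70, 32/70, 25/70, 8/70. sum(p_i^2) = 0.3547. Gini = 1 - 0.3547 = 0.6453, which rounds to 0.645.

0.645


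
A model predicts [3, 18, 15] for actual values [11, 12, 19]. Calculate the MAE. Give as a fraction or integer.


MAE = (1/3) * (|11-3|=8 + |12-18|=6 + |19-15|=4). Sum = 18. MAE = 6.

6


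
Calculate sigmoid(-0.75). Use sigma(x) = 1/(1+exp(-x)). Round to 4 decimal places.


sigma(-0.75) = 1/(1+e^(0.75)) = 1/(1+2.117000) = 1/3.117000 = 0.3208.

0.3208


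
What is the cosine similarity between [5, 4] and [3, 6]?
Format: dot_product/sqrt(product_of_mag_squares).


dot = 39. |a|^2 = 41, |b|^2 = 45. cos = 39/sqrt(1845).

39/sqrt(1845)


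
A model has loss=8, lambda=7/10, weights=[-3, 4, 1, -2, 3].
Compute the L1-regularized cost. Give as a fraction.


L1 norm = sum(|w|) = 13. J = 8 + 7/10 * 13 = 171/10.

171/10


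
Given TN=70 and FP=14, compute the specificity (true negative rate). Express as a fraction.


Specificity = TN / (TN + FP) = 70 / 84 = 5/6.

5/6


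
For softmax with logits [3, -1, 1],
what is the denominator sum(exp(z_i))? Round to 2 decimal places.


Denom = e^3=20.0855 + e^-1=0.3679 + e^1=2.7183. Sum = 23.1717, which rounds to 23.17.

23.17


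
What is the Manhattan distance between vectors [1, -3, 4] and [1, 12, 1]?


d = sum of absolute differences: |1-1|=0 + |-3-12|=15 + |4-1|=3 = 18.

18


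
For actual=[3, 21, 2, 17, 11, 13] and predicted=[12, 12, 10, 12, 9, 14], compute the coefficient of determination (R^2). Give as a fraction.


Mean(y) = 67/6. SS_res = 256. SS_tot = 1709/6. R^2 = 1 - 256/(1709/6) = 173/1709.

173/1709


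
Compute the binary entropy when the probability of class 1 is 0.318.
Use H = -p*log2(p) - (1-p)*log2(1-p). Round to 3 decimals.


H = -0.318*log2(0.318) - 0.682*log2(0.682) = 0.902.

0.902


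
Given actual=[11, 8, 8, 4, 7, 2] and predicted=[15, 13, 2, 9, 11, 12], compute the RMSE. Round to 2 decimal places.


MSE = 36.3333. RMSE = sqrt(36.3333) = 6.03.

6.03


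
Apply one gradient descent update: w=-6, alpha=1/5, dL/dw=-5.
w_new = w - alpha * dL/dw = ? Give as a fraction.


w_new = -6 - 1/5 * -5 = -6 - -1 = -5.

-5


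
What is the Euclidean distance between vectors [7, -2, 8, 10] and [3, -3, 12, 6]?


d = sqrt(sum of squared differences). (7-3)^2=16, (-2--3)^2=1, (8-12)^2=16, (10-6)^2=16. Sum = 49.

7


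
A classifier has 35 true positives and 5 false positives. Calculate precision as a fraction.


Precision = TP / (TP + FP) = 35 / 40 = 7/8.

7/8


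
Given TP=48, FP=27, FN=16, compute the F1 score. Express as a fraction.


Precision = 48/75 = 16/25. Recall = 48/64 = 3/4. F1 = 2*P*R/(P+R) = 96/139.

96/139


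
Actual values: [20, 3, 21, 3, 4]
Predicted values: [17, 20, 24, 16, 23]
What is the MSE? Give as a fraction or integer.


MSE = (1/5) * ((20-17)^2=9 + (3-20)^2=289 + (21-24)^2=9 + (3-16)^2=169 + (4-23)^2=361). Sum = 837. MSE = 837/5.

837/5


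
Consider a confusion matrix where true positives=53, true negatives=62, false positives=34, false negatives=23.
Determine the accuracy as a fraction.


Accuracy = (TP + TN) / (TP + TN + FP + FN) = (53 + 62) / 172 = 115/172.

115/172


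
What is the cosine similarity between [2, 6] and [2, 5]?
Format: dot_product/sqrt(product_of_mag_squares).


dot = 34. |a|^2 = 40, |b|^2 = 29. cos = 34/sqrt(1160).

34/sqrt(1160)


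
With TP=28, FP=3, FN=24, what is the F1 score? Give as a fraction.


Precision = 28/31 = 28/31. Recall = 28/52 = 7/13. F1 = 2*P*R/(P+R) = 56/83.

56/83


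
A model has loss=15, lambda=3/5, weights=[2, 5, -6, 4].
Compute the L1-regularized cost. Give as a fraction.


L1 norm = sum(|w|) = 17. J = 15 + 3/5 * 17 = 126/5.

126/5


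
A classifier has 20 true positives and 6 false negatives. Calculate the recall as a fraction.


Recall = TP / (TP + FN) = 20 / 26 = 10/13.

10/13


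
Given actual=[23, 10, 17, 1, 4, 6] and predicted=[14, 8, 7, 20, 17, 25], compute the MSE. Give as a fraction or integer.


MSE = (1/6) * ((23-14)^2=81 + (10-8)^2=4 + (17-7)^2=100 + (1-20)^2=361 + (4-17)^2=169 + (6-25)^2=361). Sum = 1076. MSE = 538/3.

538/3


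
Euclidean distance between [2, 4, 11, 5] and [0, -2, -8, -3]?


d = sqrt(sum of squared differences). (2-0)^2=4, (4--2)^2=36, (11--8)^2=361, (5--3)^2=64. Sum = 465.

sqrt(465)


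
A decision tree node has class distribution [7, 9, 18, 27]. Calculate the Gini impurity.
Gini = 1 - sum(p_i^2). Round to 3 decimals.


Total = 61. Proportions: 7/61, 9/61, 18/61, 27/61. sum(p_i^2) = 0.3179. Gini = 1 - 0.3179 = 0.6821, which rounds to 0.682.

0.682


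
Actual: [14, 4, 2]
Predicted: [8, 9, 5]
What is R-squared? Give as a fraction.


Mean(y) = 20/3. SS_res = 70. SS_tot = 248/3. R^2 = 1 - 70/(248/3) = 19/124.

19/124


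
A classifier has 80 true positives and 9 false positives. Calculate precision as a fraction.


Precision = TP / (TP + FP) = 80 / 89 = 80/89.

80/89


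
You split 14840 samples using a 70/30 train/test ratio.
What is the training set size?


Test set = 14840 * 30% = 4452. Training set = 14840 - 4452 = 10388.

10388


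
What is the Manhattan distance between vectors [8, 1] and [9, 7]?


d = sum of absolute differences: |8-9|=1 + |1-7|=6 = 7.

7


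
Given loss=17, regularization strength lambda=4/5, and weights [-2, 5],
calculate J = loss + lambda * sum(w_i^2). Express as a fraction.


L2 sq norm = sum(w^2) = 29. J = 17 + 4/5 * 29 = 201/5.

201/5


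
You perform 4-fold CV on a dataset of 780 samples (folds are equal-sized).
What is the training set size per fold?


Each validation fold has 780/4 = 195 samples. Training set = 780 - 195 = 585.

585


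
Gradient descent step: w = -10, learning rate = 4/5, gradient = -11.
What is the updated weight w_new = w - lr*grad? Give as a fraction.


w_new = -10 - 4/5 * -11 = -10 - -44/5 = -6/5.

-6/5


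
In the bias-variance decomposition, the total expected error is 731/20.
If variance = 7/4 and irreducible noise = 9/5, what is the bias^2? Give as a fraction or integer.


Total error = bias^2 + variance + irreducible noise. So bias^2 = 731/20 - 7/4 - 9/5 = 33.

33


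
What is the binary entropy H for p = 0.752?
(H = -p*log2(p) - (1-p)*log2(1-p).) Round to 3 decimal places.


H = -0.752*log2(0.752) - 0.248*log2(0.248) = 0.808.

0.808


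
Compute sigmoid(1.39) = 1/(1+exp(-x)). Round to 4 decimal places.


sigma(1.39) = 1/(1+e^(-1.39)) = 1/(1+0.249075) = 1/1.249075 = 0.8006.

0.8006


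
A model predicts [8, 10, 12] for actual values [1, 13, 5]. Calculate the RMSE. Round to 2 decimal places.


MSE = 35.6667. RMSE = sqrt(35.6667) = 5.97.

5.97


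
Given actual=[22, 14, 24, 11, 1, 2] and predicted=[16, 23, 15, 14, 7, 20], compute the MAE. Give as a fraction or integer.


MAE = (1/6) * (|22-16|=6 + |14-23|=9 + |24-15|=9 + |11-14|=3 + |1-7|=6 + |2-20|=18). Sum = 51. MAE = 17/2.

17/2


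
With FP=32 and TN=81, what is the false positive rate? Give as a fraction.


FPR = FP / (FP + TN) = 32 / 113 = 32/113.

32/113


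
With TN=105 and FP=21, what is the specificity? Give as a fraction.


Specificity = TN / (TN + FP) = 105 / 126 = 5/6.

5/6


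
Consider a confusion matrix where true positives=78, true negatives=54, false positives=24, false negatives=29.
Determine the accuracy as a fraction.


Accuracy = (TP + TN) / (TP + TN + FP + FN) = (78 + 54) / 185 = 132/185.

132/185


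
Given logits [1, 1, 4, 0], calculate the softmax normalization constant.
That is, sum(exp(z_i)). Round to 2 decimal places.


Denom = e^1=2.7183 + e^1=2.7183 + e^4=54.5982 + e^0=1.0000. Sum = 61.0348, which rounds to 61.03.

61.03


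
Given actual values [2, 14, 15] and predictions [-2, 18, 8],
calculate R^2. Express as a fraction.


Mean(y) = 31/3. SS_res = 81. SS_tot = 314/3. R^2 = 1 - 81/(314/3) = 71/314.

71/314


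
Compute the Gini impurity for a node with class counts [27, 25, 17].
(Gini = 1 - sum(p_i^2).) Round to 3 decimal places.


Total = 69. Proportions: 27/69, 25/69, 17/69. sum(p_i^2) = 0.3451. Gini = 1 - 0.3451 = 0.6549, which rounds to 0.655.

0.655


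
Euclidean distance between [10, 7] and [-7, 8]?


d = sqrt(sum of squared differences). (10--7)^2=289, (7-8)^2=1. Sum = 290.

sqrt(290)
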